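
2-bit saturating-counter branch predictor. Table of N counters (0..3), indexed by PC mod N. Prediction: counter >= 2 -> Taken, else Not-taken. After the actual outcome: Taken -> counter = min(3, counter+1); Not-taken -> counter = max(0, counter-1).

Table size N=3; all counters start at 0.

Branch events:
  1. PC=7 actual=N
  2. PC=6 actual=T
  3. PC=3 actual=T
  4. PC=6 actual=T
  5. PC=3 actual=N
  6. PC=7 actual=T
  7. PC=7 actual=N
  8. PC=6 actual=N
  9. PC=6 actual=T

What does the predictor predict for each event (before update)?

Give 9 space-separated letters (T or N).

Ev 1: PC=7 idx=1 pred=N actual=N -> ctr[1]=0
Ev 2: PC=6 idx=0 pred=N actual=T -> ctr[0]=1
Ev 3: PC=3 idx=0 pred=N actual=T -> ctr[0]=2
Ev 4: PC=6 idx=0 pred=T actual=T -> ctr[0]=3
Ev 5: PC=3 idx=0 pred=T actual=N -> ctr[0]=2
Ev 6: PC=7 idx=1 pred=N actual=T -> ctr[1]=1
Ev 7: PC=7 idx=1 pred=N actual=N -> ctr[1]=0
Ev 8: PC=6 idx=0 pred=T actual=N -> ctr[0]=1
Ev 9: PC=6 idx=0 pred=N actual=T -> ctr[0]=2

Answer: N N N T T N N T N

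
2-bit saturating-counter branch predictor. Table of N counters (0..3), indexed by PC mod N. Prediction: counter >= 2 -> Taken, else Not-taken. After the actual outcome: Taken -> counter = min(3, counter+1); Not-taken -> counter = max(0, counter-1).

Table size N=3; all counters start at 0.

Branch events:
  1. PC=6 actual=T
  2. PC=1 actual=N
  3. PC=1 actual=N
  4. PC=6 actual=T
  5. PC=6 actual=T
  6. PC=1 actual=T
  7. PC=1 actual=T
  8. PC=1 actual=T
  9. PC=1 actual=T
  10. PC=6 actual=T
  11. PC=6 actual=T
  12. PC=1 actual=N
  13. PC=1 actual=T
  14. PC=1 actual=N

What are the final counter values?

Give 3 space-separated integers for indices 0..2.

Answer: 3 2 0

Derivation:
Ev 1: PC=6 idx=0 pred=N actual=T -> ctr[0]=1
Ev 2: PC=1 idx=1 pred=N actual=N -> ctr[1]=0
Ev 3: PC=1 idx=1 pred=N actual=N -> ctr[1]=0
Ev 4: PC=6 idx=0 pred=N actual=T -> ctr[0]=2
Ev 5: PC=6 idx=0 pred=T actual=T -> ctr[0]=3
Ev 6: PC=1 idx=1 pred=N actual=T -> ctr[1]=1
Ev 7: PC=1 idx=1 pred=N actual=T -> ctr[1]=2
Ev 8: PC=1 idx=1 pred=T actual=T -> ctr[1]=3
Ev 9: PC=1 idx=1 pred=T actual=T -> ctr[1]=3
Ev 10: PC=6 idx=0 pred=T actual=T -> ctr[0]=3
Ev 11: PC=6 idx=0 pred=T actual=T -> ctr[0]=3
Ev 12: PC=1 idx=1 pred=T actual=N -> ctr[1]=2
Ev 13: PC=1 idx=1 pred=T actual=T -> ctr[1]=3
Ev 14: PC=1 idx=1 pred=T actual=N -> ctr[1]=2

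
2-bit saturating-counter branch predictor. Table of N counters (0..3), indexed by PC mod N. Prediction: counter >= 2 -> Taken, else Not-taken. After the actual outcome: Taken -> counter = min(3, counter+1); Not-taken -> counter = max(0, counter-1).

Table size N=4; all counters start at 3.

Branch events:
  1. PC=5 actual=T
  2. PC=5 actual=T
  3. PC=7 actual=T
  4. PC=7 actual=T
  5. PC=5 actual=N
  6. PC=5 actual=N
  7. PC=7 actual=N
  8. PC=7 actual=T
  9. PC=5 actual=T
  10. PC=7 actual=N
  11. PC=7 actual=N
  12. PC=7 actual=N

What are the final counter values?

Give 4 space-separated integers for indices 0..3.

Ev 1: PC=5 idx=1 pred=T actual=T -> ctr[1]=3
Ev 2: PC=5 idx=1 pred=T actual=T -> ctr[1]=3
Ev 3: PC=7 idx=3 pred=T actual=T -> ctr[3]=3
Ev 4: PC=7 idx=3 pred=T actual=T -> ctr[3]=3
Ev 5: PC=5 idx=1 pred=T actual=N -> ctr[1]=2
Ev 6: PC=5 idx=1 pred=T actual=N -> ctr[1]=1
Ev 7: PC=7 idx=3 pred=T actual=N -> ctr[3]=2
Ev 8: PC=7 idx=3 pred=T actual=T -> ctr[3]=3
Ev 9: PC=5 idx=1 pred=N actual=T -> ctr[1]=2
Ev 10: PC=7 idx=3 pred=T actual=N -> ctr[3]=2
Ev 11: PC=7 idx=3 pred=T actual=N -> ctr[3]=1
Ev 12: PC=7 idx=3 pred=N actual=N -> ctr[3]=0

Answer: 3 2 3 0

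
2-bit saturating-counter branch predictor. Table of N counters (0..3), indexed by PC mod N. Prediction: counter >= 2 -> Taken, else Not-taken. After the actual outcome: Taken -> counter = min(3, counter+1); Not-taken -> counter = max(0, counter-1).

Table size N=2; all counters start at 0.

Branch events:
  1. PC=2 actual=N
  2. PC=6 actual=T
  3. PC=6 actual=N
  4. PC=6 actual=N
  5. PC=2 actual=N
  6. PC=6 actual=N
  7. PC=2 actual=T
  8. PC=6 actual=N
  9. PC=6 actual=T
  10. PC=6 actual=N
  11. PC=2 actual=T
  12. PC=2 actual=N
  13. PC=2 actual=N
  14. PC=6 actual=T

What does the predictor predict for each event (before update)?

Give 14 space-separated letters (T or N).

Answer: N N N N N N N N N N N N N N

Derivation:
Ev 1: PC=2 idx=0 pred=N actual=N -> ctr[0]=0
Ev 2: PC=6 idx=0 pred=N actual=T -> ctr[0]=1
Ev 3: PC=6 idx=0 pred=N actual=N -> ctr[0]=0
Ev 4: PC=6 idx=0 pred=N actual=N -> ctr[0]=0
Ev 5: PC=2 idx=0 pred=N actual=N -> ctr[0]=0
Ev 6: PC=6 idx=0 pred=N actual=N -> ctr[0]=0
Ev 7: PC=2 idx=0 pred=N actual=T -> ctr[0]=1
Ev 8: PC=6 idx=0 pred=N actual=N -> ctr[0]=0
Ev 9: PC=6 idx=0 pred=N actual=T -> ctr[0]=1
Ev 10: PC=6 idx=0 pred=N actual=N -> ctr[0]=0
Ev 11: PC=2 idx=0 pred=N actual=T -> ctr[0]=1
Ev 12: PC=2 idx=0 pred=N actual=N -> ctr[0]=0
Ev 13: PC=2 idx=0 pred=N actual=N -> ctr[0]=0
Ev 14: PC=6 idx=0 pred=N actual=T -> ctr[0]=1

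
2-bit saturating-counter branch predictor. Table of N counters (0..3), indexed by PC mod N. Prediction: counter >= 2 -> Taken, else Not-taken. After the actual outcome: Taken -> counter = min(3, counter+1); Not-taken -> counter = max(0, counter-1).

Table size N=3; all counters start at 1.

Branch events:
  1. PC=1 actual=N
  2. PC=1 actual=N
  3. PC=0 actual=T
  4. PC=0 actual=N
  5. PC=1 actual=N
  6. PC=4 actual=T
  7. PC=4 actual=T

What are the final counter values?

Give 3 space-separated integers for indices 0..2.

Answer: 1 2 1

Derivation:
Ev 1: PC=1 idx=1 pred=N actual=N -> ctr[1]=0
Ev 2: PC=1 idx=1 pred=N actual=N -> ctr[1]=0
Ev 3: PC=0 idx=0 pred=N actual=T -> ctr[0]=2
Ev 4: PC=0 idx=0 pred=T actual=N -> ctr[0]=1
Ev 5: PC=1 idx=1 pred=N actual=N -> ctr[1]=0
Ev 6: PC=4 idx=1 pred=N actual=T -> ctr[1]=1
Ev 7: PC=4 idx=1 pred=N actual=T -> ctr[1]=2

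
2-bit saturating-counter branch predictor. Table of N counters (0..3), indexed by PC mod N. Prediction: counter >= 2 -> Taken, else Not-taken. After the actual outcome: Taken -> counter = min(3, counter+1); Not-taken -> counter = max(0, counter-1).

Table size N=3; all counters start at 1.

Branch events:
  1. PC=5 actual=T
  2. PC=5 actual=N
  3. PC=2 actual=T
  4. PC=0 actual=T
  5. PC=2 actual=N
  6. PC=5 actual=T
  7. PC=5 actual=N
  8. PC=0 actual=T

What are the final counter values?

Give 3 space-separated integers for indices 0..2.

Answer: 3 1 1

Derivation:
Ev 1: PC=5 idx=2 pred=N actual=T -> ctr[2]=2
Ev 2: PC=5 idx=2 pred=T actual=N -> ctr[2]=1
Ev 3: PC=2 idx=2 pred=N actual=T -> ctr[2]=2
Ev 4: PC=0 idx=0 pred=N actual=T -> ctr[0]=2
Ev 5: PC=2 idx=2 pred=T actual=N -> ctr[2]=1
Ev 6: PC=5 idx=2 pred=N actual=T -> ctr[2]=2
Ev 7: PC=5 idx=2 pred=T actual=N -> ctr[2]=1
Ev 8: PC=0 idx=0 pred=T actual=T -> ctr[0]=3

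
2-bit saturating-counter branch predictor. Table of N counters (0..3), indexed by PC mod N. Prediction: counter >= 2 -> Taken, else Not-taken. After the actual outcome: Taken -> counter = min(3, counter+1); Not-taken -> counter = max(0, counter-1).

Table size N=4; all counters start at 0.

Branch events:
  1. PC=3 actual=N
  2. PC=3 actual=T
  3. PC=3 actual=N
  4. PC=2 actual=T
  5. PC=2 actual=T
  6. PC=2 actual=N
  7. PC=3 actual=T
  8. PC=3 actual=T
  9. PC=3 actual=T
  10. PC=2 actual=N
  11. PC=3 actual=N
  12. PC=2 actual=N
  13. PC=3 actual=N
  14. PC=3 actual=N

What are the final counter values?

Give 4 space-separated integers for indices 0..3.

Answer: 0 0 0 0

Derivation:
Ev 1: PC=3 idx=3 pred=N actual=N -> ctr[3]=0
Ev 2: PC=3 idx=3 pred=N actual=T -> ctr[3]=1
Ev 3: PC=3 idx=3 pred=N actual=N -> ctr[3]=0
Ev 4: PC=2 idx=2 pred=N actual=T -> ctr[2]=1
Ev 5: PC=2 idx=2 pred=N actual=T -> ctr[2]=2
Ev 6: PC=2 idx=2 pred=T actual=N -> ctr[2]=1
Ev 7: PC=3 idx=3 pred=N actual=T -> ctr[3]=1
Ev 8: PC=3 idx=3 pred=N actual=T -> ctr[3]=2
Ev 9: PC=3 idx=3 pred=T actual=T -> ctr[3]=3
Ev 10: PC=2 idx=2 pred=N actual=N -> ctr[2]=0
Ev 11: PC=3 idx=3 pred=T actual=N -> ctr[3]=2
Ev 12: PC=2 idx=2 pred=N actual=N -> ctr[2]=0
Ev 13: PC=3 idx=3 pred=T actual=N -> ctr[3]=1
Ev 14: PC=3 idx=3 pred=N actual=N -> ctr[3]=0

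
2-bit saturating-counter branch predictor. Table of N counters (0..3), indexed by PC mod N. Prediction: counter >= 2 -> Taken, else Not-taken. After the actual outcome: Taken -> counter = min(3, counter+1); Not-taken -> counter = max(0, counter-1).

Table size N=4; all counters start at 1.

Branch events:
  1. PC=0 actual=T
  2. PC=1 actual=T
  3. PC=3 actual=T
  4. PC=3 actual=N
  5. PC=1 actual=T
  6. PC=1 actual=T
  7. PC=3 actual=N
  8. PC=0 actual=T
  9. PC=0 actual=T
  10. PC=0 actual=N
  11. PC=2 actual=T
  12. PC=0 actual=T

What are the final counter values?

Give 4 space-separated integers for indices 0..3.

Answer: 3 3 2 0

Derivation:
Ev 1: PC=0 idx=0 pred=N actual=T -> ctr[0]=2
Ev 2: PC=1 idx=1 pred=N actual=T -> ctr[1]=2
Ev 3: PC=3 idx=3 pred=N actual=T -> ctr[3]=2
Ev 4: PC=3 idx=3 pred=T actual=N -> ctr[3]=1
Ev 5: PC=1 idx=1 pred=T actual=T -> ctr[1]=3
Ev 6: PC=1 idx=1 pred=T actual=T -> ctr[1]=3
Ev 7: PC=3 idx=3 pred=N actual=N -> ctr[3]=0
Ev 8: PC=0 idx=0 pred=T actual=T -> ctr[0]=3
Ev 9: PC=0 idx=0 pred=T actual=T -> ctr[0]=3
Ev 10: PC=0 idx=0 pred=T actual=N -> ctr[0]=2
Ev 11: PC=2 idx=2 pred=N actual=T -> ctr[2]=2
Ev 12: PC=0 idx=0 pred=T actual=T -> ctr[0]=3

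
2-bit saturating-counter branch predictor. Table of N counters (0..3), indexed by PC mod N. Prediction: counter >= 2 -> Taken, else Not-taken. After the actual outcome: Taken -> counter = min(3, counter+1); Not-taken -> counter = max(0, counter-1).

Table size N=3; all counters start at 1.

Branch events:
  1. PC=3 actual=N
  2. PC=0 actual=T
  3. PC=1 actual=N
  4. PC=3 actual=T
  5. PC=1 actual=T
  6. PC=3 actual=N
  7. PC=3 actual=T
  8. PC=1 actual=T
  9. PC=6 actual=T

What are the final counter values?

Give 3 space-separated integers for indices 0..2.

Answer: 3 2 1

Derivation:
Ev 1: PC=3 idx=0 pred=N actual=N -> ctr[0]=0
Ev 2: PC=0 idx=0 pred=N actual=T -> ctr[0]=1
Ev 3: PC=1 idx=1 pred=N actual=N -> ctr[1]=0
Ev 4: PC=3 idx=0 pred=N actual=T -> ctr[0]=2
Ev 5: PC=1 idx=1 pred=N actual=T -> ctr[1]=1
Ev 6: PC=3 idx=0 pred=T actual=N -> ctr[0]=1
Ev 7: PC=3 idx=0 pred=N actual=T -> ctr[0]=2
Ev 8: PC=1 idx=1 pred=N actual=T -> ctr[1]=2
Ev 9: PC=6 idx=0 pred=T actual=T -> ctr[0]=3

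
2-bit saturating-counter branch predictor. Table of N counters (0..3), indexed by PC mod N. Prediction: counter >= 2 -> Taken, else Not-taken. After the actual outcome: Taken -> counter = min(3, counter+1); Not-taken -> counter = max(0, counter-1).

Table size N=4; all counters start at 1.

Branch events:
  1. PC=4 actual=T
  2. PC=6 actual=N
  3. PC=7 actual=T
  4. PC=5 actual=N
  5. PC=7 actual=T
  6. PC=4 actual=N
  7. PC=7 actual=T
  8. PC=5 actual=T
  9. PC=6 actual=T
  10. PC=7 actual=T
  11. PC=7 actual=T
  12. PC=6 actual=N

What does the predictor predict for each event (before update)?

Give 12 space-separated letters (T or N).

Answer: N N N N T T T N N T T N

Derivation:
Ev 1: PC=4 idx=0 pred=N actual=T -> ctr[0]=2
Ev 2: PC=6 idx=2 pred=N actual=N -> ctr[2]=0
Ev 3: PC=7 idx=3 pred=N actual=T -> ctr[3]=2
Ev 4: PC=5 idx=1 pred=N actual=N -> ctr[1]=0
Ev 5: PC=7 idx=3 pred=T actual=T -> ctr[3]=3
Ev 6: PC=4 idx=0 pred=T actual=N -> ctr[0]=1
Ev 7: PC=7 idx=3 pred=T actual=T -> ctr[3]=3
Ev 8: PC=5 idx=1 pred=N actual=T -> ctr[1]=1
Ev 9: PC=6 idx=2 pred=N actual=T -> ctr[2]=1
Ev 10: PC=7 idx=3 pred=T actual=T -> ctr[3]=3
Ev 11: PC=7 idx=3 pred=T actual=T -> ctr[3]=3
Ev 12: PC=6 idx=2 pred=N actual=N -> ctr[2]=0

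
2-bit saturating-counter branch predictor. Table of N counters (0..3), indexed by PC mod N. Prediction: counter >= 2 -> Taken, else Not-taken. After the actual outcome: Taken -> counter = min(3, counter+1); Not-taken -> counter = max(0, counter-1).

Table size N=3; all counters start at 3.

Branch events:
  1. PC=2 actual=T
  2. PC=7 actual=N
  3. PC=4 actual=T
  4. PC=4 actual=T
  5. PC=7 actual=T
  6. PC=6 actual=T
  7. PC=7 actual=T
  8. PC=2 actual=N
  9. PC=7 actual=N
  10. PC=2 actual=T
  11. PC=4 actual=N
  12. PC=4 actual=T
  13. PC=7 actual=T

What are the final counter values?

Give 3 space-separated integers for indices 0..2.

Answer: 3 3 3

Derivation:
Ev 1: PC=2 idx=2 pred=T actual=T -> ctr[2]=3
Ev 2: PC=7 idx=1 pred=T actual=N -> ctr[1]=2
Ev 3: PC=4 idx=1 pred=T actual=T -> ctr[1]=3
Ev 4: PC=4 idx=1 pred=T actual=T -> ctr[1]=3
Ev 5: PC=7 idx=1 pred=T actual=T -> ctr[1]=3
Ev 6: PC=6 idx=0 pred=T actual=T -> ctr[0]=3
Ev 7: PC=7 idx=1 pred=T actual=T -> ctr[1]=3
Ev 8: PC=2 idx=2 pred=T actual=N -> ctr[2]=2
Ev 9: PC=7 idx=1 pred=T actual=N -> ctr[1]=2
Ev 10: PC=2 idx=2 pred=T actual=T -> ctr[2]=3
Ev 11: PC=4 idx=1 pred=T actual=N -> ctr[1]=1
Ev 12: PC=4 idx=1 pred=N actual=T -> ctr[1]=2
Ev 13: PC=7 idx=1 pred=T actual=T -> ctr[1]=3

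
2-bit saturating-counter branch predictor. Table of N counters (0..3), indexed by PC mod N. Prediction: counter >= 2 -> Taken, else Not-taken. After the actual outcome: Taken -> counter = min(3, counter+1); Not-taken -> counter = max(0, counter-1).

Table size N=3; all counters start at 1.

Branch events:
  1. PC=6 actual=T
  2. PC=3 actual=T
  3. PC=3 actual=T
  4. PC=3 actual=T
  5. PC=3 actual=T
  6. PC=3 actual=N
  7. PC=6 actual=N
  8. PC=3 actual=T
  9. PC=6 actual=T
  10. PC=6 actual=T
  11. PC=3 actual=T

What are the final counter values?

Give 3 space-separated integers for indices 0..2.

Ev 1: PC=6 idx=0 pred=N actual=T -> ctr[0]=2
Ev 2: PC=3 idx=0 pred=T actual=T -> ctr[0]=3
Ev 3: PC=3 idx=0 pred=T actual=T -> ctr[0]=3
Ev 4: PC=3 idx=0 pred=T actual=T -> ctr[0]=3
Ev 5: PC=3 idx=0 pred=T actual=T -> ctr[0]=3
Ev 6: PC=3 idx=0 pred=T actual=N -> ctr[0]=2
Ev 7: PC=6 idx=0 pred=T actual=N -> ctr[0]=1
Ev 8: PC=3 idx=0 pred=N actual=T -> ctr[0]=2
Ev 9: PC=6 idx=0 pred=T actual=T -> ctr[0]=3
Ev 10: PC=6 idx=0 pred=T actual=T -> ctr[0]=3
Ev 11: PC=3 idx=0 pred=T actual=T -> ctr[0]=3

Answer: 3 1 1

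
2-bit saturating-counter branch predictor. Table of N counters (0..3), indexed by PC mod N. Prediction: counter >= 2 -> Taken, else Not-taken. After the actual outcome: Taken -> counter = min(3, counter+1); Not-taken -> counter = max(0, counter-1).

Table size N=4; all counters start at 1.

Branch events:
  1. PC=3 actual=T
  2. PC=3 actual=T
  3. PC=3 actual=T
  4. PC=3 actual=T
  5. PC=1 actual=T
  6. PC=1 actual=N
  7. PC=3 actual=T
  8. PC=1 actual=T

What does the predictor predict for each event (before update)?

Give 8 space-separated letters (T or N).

Ev 1: PC=3 idx=3 pred=N actual=T -> ctr[3]=2
Ev 2: PC=3 idx=3 pred=T actual=T -> ctr[3]=3
Ev 3: PC=3 idx=3 pred=T actual=T -> ctr[3]=3
Ev 4: PC=3 idx=3 pred=T actual=T -> ctr[3]=3
Ev 5: PC=1 idx=1 pred=N actual=T -> ctr[1]=2
Ev 6: PC=1 idx=1 pred=T actual=N -> ctr[1]=1
Ev 7: PC=3 idx=3 pred=T actual=T -> ctr[3]=3
Ev 8: PC=1 idx=1 pred=N actual=T -> ctr[1]=2

Answer: N T T T N T T N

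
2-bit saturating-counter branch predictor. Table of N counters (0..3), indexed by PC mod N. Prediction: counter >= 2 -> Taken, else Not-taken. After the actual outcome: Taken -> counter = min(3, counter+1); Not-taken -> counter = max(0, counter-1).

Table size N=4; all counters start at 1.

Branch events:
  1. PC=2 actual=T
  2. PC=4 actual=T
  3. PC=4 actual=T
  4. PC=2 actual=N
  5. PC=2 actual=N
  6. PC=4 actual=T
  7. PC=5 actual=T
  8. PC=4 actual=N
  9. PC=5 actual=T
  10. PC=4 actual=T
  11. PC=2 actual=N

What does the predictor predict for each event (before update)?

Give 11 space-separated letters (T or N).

Ev 1: PC=2 idx=2 pred=N actual=T -> ctr[2]=2
Ev 2: PC=4 idx=0 pred=N actual=T -> ctr[0]=2
Ev 3: PC=4 idx=0 pred=T actual=T -> ctr[0]=3
Ev 4: PC=2 idx=2 pred=T actual=N -> ctr[2]=1
Ev 5: PC=2 idx=2 pred=N actual=N -> ctr[2]=0
Ev 6: PC=4 idx=0 pred=T actual=T -> ctr[0]=3
Ev 7: PC=5 idx=1 pred=N actual=T -> ctr[1]=2
Ev 8: PC=4 idx=0 pred=T actual=N -> ctr[0]=2
Ev 9: PC=5 idx=1 pred=T actual=T -> ctr[1]=3
Ev 10: PC=4 idx=0 pred=T actual=T -> ctr[0]=3
Ev 11: PC=2 idx=2 pred=N actual=N -> ctr[2]=0

Answer: N N T T N T N T T T N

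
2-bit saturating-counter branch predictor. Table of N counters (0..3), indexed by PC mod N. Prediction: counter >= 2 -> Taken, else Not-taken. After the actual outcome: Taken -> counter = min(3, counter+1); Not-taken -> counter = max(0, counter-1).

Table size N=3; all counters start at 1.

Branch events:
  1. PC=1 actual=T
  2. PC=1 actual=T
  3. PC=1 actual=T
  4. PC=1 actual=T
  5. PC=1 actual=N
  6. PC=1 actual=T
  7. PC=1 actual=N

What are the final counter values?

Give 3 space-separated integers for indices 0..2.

Ev 1: PC=1 idx=1 pred=N actual=T -> ctr[1]=2
Ev 2: PC=1 idx=1 pred=T actual=T -> ctr[1]=3
Ev 3: PC=1 idx=1 pred=T actual=T -> ctr[1]=3
Ev 4: PC=1 idx=1 pred=T actual=T -> ctr[1]=3
Ev 5: PC=1 idx=1 pred=T actual=N -> ctr[1]=2
Ev 6: PC=1 idx=1 pred=T actual=T -> ctr[1]=3
Ev 7: PC=1 idx=1 pred=T actual=N -> ctr[1]=2

Answer: 1 2 1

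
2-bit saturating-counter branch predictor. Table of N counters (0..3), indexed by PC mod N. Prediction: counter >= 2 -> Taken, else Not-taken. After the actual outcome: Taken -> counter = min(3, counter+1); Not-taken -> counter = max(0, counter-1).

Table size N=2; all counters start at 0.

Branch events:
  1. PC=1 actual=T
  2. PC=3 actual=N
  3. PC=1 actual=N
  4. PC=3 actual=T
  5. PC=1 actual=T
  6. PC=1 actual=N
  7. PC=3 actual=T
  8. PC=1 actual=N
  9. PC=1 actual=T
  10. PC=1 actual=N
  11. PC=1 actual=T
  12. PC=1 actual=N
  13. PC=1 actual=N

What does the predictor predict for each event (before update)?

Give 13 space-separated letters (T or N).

Answer: N N N N N T N T N T N T N

Derivation:
Ev 1: PC=1 idx=1 pred=N actual=T -> ctr[1]=1
Ev 2: PC=3 idx=1 pred=N actual=N -> ctr[1]=0
Ev 3: PC=1 idx=1 pred=N actual=N -> ctr[1]=0
Ev 4: PC=3 idx=1 pred=N actual=T -> ctr[1]=1
Ev 5: PC=1 idx=1 pred=N actual=T -> ctr[1]=2
Ev 6: PC=1 idx=1 pred=T actual=N -> ctr[1]=1
Ev 7: PC=3 idx=1 pred=N actual=T -> ctr[1]=2
Ev 8: PC=1 idx=1 pred=T actual=N -> ctr[1]=1
Ev 9: PC=1 idx=1 pred=N actual=T -> ctr[1]=2
Ev 10: PC=1 idx=1 pred=T actual=N -> ctr[1]=1
Ev 11: PC=1 idx=1 pred=N actual=T -> ctr[1]=2
Ev 12: PC=1 idx=1 pred=T actual=N -> ctr[1]=1
Ev 13: PC=1 idx=1 pred=N actual=N -> ctr[1]=0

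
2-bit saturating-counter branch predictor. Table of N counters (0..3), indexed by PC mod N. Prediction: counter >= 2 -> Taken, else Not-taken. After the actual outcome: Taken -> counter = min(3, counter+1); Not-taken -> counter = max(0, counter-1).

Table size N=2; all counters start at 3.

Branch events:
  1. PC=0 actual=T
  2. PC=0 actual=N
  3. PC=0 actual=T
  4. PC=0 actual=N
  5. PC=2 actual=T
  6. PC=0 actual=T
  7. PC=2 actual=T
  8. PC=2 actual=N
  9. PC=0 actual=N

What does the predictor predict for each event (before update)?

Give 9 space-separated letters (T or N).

Answer: T T T T T T T T T

Derivation:
Ev 1: PC=0 idx=0 pred=T actual=T -> ctr[0]=3
Ev 2: PC=0 idx=0 pred=T actual=N -> ctr[0]=2
Ev 3: PC=0 idx=0 pred=T actual=T -> ctr[0]=3
Ev 4: PC=0 idx=0 pred=T actual=N -> ctr[0]=2
Ev 5: PC=2 idx=0 pred=T actual=T -> ctr[0]=3
Ev 6: PC=0 idx=0 pred=T actual=T -> ctr[0]=3
Ev 7: PC=2 idx=0 pred=T actual=T -> ctr[0]=3
Ev 8: PC=2 idx=0 pred=T actual=N -> ctr[0]=2
Ev 9: PC=0 idx=0 pred=T actual=N -> ctr[0]=1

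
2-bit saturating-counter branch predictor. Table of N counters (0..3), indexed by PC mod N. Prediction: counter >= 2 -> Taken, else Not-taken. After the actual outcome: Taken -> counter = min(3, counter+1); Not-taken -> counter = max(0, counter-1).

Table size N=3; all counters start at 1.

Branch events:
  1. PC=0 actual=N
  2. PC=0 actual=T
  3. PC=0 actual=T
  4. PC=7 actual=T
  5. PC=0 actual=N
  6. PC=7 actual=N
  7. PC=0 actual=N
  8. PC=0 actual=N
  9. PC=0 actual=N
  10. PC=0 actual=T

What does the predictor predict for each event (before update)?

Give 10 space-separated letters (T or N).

Ev 1: PC=0 idx=0 pred=N actual=N -> ctr[0]=0
Ev 2: PC=0 idx=0 pred=N actual=T -> ctr[0]=1
Ev 3: PC=0 idx=0 pred=N actual=T -> ctr[0]=2
Ev 4: PC=7 idx=1 pred=N actual=T -> ctr[1]=2
Ev 5: PC=0 idx=0 pred=T actual=N -> ctr[0]=1
Ev 6: PC=7 idx=1 pred=T actual=N -> ctr[1]=1
Ev 7: PC=0 idx=0 pred=N actual=N -> ctr[0]=0
Ev 8: PC=0 idx=0 pred=N actual=N -> ctr[0]=0
Ev 9: PC=0 idx=0 pred=N actual=N -> ctr[0]=0
Ev 10: PC=0 idx=0 pred=N actual=T -> ctr[0]=1

Answer: N N N N T T N N N N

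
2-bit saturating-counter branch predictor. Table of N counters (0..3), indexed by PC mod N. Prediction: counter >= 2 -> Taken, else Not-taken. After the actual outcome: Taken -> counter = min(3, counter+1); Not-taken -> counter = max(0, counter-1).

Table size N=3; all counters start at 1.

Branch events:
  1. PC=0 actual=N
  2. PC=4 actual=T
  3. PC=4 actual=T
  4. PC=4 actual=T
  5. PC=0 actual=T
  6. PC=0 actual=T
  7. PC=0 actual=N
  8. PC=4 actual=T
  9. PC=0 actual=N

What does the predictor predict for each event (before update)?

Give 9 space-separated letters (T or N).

Ev 1: PC=0 idx=0 pred=N actual=N -> ctr[0]=0
Ev 2: PC=4 idx=1 pred=N actual=T -> ctr[1]=2
Ev 3: PC=4 idx=1 pred=T actual=T -> ctr[1]=3
Ev 4: PC=4 idx=1 pred=T actual=T -> ctr[1]=3
Ev 5: PC=0 idx=0 pred=N actual=T -> ctr[0]=1
Ev 6: PC=0 idx=0 pred=N actual=T -> ctr[0]=2
Ev 7: PC=0 idx=0 pred=T actual=N -> ctr[0]=1
Ev 8: PC=4 idx=1 pred=T actual=T -> ctr[1]=3
Ev 9: PC=0 idx=0 pred=N actual=N -> ctr[0]=0

Answer: N N T T N N T T N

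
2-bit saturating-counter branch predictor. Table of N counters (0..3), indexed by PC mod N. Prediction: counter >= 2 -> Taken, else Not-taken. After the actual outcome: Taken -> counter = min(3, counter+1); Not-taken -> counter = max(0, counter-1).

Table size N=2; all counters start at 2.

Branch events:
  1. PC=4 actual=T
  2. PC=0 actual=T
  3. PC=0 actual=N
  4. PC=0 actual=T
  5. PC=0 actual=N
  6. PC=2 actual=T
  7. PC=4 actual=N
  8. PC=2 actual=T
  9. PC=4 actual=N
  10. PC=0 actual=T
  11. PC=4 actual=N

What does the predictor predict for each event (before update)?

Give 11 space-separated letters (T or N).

Answer: T T T T T T T T T T T

Derivation:
Ev 1: PC=4 idx=0 pred=T actual=T -> ctr[0]=3
Ev 2: PC=0 idx=0 pred=T actual=T -> ctr[0]=3
Ev 3: PC=0 idx=0 pred=T actual=N -> ctr[0]=2
Ev 4: PC=0 idx=0 pred=T actual=T -> ctr[0]=3
Ev 5: PC=0 idx=0 pred=T actual=N -> ctr[0]=2
Ev 6: PC=2 idx=0 pred=T actual=T -> ctr[0]=3
Ev 7: PC=4 idx=0 pred=T actual=N -> ctr[0]=2
Ev 8: PC=2 idx=0 pred=T actual=T -> ctr[0]=3
Ev 9: PC=4 idx=0 pred=T actual=N -> ctr[0]=2
Ev 10: PC=0 idx=0 pred=T actual=T -> ctr[0]=3
Ev 11: PC=4 idx=0 pred=T actual=N -> ctr[0]=2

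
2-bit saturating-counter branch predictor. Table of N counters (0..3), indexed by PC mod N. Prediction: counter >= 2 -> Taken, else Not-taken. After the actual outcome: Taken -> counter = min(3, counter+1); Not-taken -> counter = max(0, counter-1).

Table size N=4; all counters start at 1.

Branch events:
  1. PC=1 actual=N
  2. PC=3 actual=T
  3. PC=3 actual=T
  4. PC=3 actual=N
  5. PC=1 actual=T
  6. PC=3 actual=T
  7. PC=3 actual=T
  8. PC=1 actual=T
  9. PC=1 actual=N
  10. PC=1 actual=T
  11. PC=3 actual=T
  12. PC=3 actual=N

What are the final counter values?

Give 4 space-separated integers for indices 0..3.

Ev 1: PC=1 idx=1 pred=N actual=N -> ctr[1]=0
Ev 2: PC=3 idx=3 pred=N actual=T -> ctr[3]=2
Ev 3: PC=3 idx=3 pred=T actual=T -> ctr[3]=3
Ev 4: PC=3 idx=3 pred=T actual=N -> ctr[3]=2
Ev 5: PC=1 idx=1 pred=N actual=T -> ctr[1]=1
Ev 6: PC=3 idx=3 pred=T actual=T -> ctr[3]=3
Ev 7: PC=3 idx=3 pred=T actual=T -> ctr[3]=3
Ev 8: PC=1 idx=1 pred=N actual=T -> ctr[1]=2
Ev 9: PC=1 idx=1 pred=T actual=N -> ctr[1]=1
Ev 10: PC=1 idx=1 pred=N actual=T -> ctr[1]=2
Ev 11: PC=3 idx=3 pred=T actual=T -> ctr[3]=3
Ev 12: PC=3 idx=3 pred=T actual=N -> ctr[3]=2

Answer: 1 2 1 2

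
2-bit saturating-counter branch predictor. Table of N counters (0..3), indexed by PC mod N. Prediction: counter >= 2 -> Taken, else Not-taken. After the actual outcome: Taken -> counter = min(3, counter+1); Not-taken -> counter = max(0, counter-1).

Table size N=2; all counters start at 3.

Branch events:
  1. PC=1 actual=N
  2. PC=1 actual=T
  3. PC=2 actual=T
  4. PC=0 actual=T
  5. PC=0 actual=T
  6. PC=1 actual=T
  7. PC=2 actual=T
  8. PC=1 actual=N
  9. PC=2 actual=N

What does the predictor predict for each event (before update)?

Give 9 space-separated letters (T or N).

Answer: T T T T T T T T T

Derivation:
Ev 1: PC=1 idx=1 pred=T actual=N -> ctr[1]=2
Ev 2: PC=1 idx=1 pred=T actual=T -> ctr[1]=3
Ev 3: PC=2 idx=0 pred=T actual=T -> ctr[0]=3
Ev 4: PC=0 idx=0 pred=T actual=T -> ctr[0]=3
Ev 5: PC=0 idx=0 pred=T actual=T -> ctr[0]=3
Ev 6: PC=1 idx=1 pred=T actual=T -> ctr[1]=3
Ev 7: PC=2 idx=0 pred=T actual=T -> ctr[0]=3
Ev 8: PC=1 idx=1 pred=T actual=N -> ctr[1]=2
Ev 9: PC=2 idx=0 pred=T actual=N -> ctr[0]=2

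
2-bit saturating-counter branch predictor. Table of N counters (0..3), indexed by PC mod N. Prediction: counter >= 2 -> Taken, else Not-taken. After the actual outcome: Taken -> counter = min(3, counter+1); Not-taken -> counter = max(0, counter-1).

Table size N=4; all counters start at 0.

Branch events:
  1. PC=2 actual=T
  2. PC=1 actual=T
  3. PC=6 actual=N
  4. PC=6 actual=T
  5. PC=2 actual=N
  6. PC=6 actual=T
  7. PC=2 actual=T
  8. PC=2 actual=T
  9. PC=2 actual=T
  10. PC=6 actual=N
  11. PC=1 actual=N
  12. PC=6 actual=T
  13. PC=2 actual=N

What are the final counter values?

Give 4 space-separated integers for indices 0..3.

Ev 1: PC=2 idx=2 pred=N actual=T -> ctr[2]=1
Ev 2: PC=1 idx=1 pred=N actual=T -> ctr[1]=1
Ev 3: PC=6 idx=2 pred=N actual=N -> ctr[2]=0
Ev 4: PC=6 idx=2 pred=N actual=T -> ctr[2]=1
Ev 5: PC=2 idx=2 pred=N actual=N -> ctr[2]=0
Ev 6: PC=6 idx=2 pred=N actual=T -> ctr[2]=1
Ev 7: PC=2 idx=2 pred=N actual=T -> ctr[2]=2
Ev 8: PC=2 idx=2 pred=T actual=T -> ctr[2]=3
Ev 9: PC=2 idx=2 pred=T actual=T -> ctr[2]=3
Ev 10: PC=6 idx=2 pred=T actual=N -> ctr[2]=2
Ev 11: PC=1 idx=1 pred=N actual=N -> ctr[1]=0
Ev 12: PC=6 idx=2 pred=T actual=T -> ctr[2]=3
Ev 13: PC=2 idx=2 pred=T actual=N -> ctr[2]=2

Answer: 0 0 2 0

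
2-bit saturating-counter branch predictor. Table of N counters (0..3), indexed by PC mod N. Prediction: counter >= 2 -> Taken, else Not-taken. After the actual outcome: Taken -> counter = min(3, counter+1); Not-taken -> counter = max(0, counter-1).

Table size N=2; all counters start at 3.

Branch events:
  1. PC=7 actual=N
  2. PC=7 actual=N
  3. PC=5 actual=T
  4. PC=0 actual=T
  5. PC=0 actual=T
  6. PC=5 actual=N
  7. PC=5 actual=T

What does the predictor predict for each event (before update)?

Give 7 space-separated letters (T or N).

Answer: T T N T T T N

Derivation:
Ev 1: PC=7 idx=1 pred=T actual=N -> ctr[1]=2
Ev 2: PC=7 idx=1 pred=T actual=N -> ctr[1]=1
Ev 3: PC=5 idx=1 pred=N actual=T -> ctr[1]=2
Ev 4: PC=0 idx=0 pred=T actual=T -> ctr[0]=3
Ev 5: PC=0 idx=0 pred=T actual=T -> ctr[0]=3
Ev 6: PC=5 idx=1 pred=T actual=N -> ctr[1]=1
Ev 7: PC=5 idx=1 pred=N actual=T -> ctr[1]=2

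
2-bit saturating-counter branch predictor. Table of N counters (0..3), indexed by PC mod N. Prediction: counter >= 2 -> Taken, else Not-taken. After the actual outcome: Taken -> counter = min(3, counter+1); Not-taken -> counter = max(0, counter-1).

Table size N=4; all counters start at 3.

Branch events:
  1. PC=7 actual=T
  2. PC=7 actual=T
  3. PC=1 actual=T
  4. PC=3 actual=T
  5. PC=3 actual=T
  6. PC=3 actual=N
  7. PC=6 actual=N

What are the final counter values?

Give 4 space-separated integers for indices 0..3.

Answer: 3 3 2 2

Derivation:
Ev 1: PC=7 idx=3 pred=T actual=T -> ctr[3]=3
Ev 2: PC=7 idx=3 pred=T actual=T -> ctr[3]=3
Ev 3: PC=1 idx=1 pred=T actual=T -> ctr[1]=3
Ev 4: PC=3 idx=3 pred=T actual=T -> ctr[3]=3
Ev 5: PC=3 idx=3 pred=T actual=T -> ctr[3]=3
Ev 6: PC=3 idx=3 pred=T actual=N -> ctr[3]=2
Ev 7: PC=6 idx=2 pred=T actual=N -> ctr[2]=2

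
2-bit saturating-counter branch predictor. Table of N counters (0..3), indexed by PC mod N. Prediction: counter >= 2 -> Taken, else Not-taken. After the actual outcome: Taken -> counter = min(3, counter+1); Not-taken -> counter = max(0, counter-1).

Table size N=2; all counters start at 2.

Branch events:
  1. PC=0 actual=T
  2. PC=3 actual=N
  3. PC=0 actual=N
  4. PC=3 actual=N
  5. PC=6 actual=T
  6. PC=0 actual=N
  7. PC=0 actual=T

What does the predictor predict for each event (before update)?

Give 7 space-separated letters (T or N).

Answer: T T T N T T T

Derivation:
Ev 1: PC=0 idx=0 pred=T actual=T -> ctr[0]=3
Ev 2: PC=3 idx=1 pred=T actual=N -> ctr[1]=1
Ev 3: PC=0 idx=0 pred=T actual=N -> ctr[0]=2
Ev 4: PC=3 idx=1 pred=N actual=N -> ctr[1]=0
Ev 5: PC=6 idx=0 pred=T actual=T -> ctr[0]=3
Ev 6: PC=0 idx=0 pred=T actual=N -> ctr[0]=2
Ev 7: PC=0 idx=0 pred=T actual=T -> ctr[0]=3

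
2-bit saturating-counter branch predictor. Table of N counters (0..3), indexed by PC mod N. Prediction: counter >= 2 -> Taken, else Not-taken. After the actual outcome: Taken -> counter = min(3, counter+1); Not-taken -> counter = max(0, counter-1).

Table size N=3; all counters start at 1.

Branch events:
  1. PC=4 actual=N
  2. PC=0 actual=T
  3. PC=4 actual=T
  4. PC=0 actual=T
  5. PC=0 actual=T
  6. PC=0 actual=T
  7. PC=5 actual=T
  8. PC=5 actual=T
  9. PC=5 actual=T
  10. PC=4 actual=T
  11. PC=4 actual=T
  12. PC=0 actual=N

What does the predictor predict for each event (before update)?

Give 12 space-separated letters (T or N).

Answer: N N N T T T N T T N T T

Derivation:
Ev 1: PC=4 idx=1 pred=N actual=N -> ctr[1]=0
Ev 2: PC=0 idx=0 pred=N actual=T -> ctr[0]=2
Ev 3: PC=4 idx=1 pred=N actual=T -> ctr[1]=1
Ev 4: PC=0 idx=0 pred=T actual=T -> ctr[0]=3
Ev 5: PC=0 idx=0 pred=T actual=T -> ctr[0]=3
Ev 6: PC=0 idx=0 pred=T actual=T -> ctr[0]=3
Ev 7: PC=5 idx=2 pred=N actual=T -> ctr[2]=2
Ev 8: PC=5 idx=2 pred=T actual=T -> ctr[2]=3
Ev 9: PC=5 idx=2 pred=T actual=T -> ctr[2]=3
Ev 10: PC=4 idx=1 pred=N actual=T -> ctr[1]=2
Ev 11: PC=4 idx=1 pred=T actual=T -> ctr[1]=3
Ev 12: PC=0 idx=0 pred=T actual=N -> ctr[0]=2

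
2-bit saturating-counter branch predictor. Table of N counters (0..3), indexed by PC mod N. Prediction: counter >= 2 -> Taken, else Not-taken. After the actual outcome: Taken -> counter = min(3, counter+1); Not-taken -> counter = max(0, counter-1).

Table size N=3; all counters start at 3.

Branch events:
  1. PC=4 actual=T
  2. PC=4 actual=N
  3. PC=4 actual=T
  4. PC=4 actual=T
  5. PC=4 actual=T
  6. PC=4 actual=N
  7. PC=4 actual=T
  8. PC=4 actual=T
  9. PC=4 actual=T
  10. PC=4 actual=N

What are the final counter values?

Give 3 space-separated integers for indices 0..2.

Answer: 3 2 3

Derivation:
Ev 1: PC=4 idx=1 pred=T actual=T -> ctr[1]=3
Ev 2: PC=4 idx=1 pred=T actual=N -> ctr[1]=2
Ev 3: PC=4 idx=1 pred=T actual=T -> ctr[1]=3
Ev 4: PC=4 idx=1 pred=T actual=T -> ctr[1]=3
Ev 5: PC=4 idx=1 pred=T actual=T -> ctr[1]=3
Ev 6: PC=4 idx=1 pred=T actual=N -> ctr[1]=2
Ev 7: PC=4 idx=1 pred=T actual=T -> ctr[1]=3
Ev 8: PC=4 idx=1 pred=T actual=T -> ctr[1]=3
Ev 9: PC=4 idx=1 pred=T actual=T -> ctr[1]=3
Ev 10: PC=4 idx=1 pred=T actual=N -> ctr[1]=2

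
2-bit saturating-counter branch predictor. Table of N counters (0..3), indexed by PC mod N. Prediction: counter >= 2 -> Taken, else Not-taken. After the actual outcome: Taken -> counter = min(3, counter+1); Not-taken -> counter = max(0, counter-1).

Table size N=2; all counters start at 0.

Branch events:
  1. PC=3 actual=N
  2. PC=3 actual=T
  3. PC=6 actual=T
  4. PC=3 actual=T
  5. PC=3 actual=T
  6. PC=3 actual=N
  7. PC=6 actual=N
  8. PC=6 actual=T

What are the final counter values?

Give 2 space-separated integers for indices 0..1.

Ev 1: PC=3 idx=1 pred=N actual=N -> ctr[1]=0
Ev 2: PC=3 idx=1 pred=N actual=T -> ctr[1]=1
Ev 3: PC=6 idx=0 pred=N actual=T -> ctr[0]=1
Ev 4: PC=3 idx=1 pred=N actual=T -> ctr[1]=2
Ev 5: PC=3 idx=1 pred=T actual=T -> ctr[1]=3
Ev 6: PC=3 idx=1 pred=T actual=N -> ctr[1]=2
Ev 7: PC=6 idx=0 pred=N actual=N -> ctr[0]=0
Ev 8: PC=6 idx=0 pred=N actual=T -> ctr[0]=1

Answer: 1 2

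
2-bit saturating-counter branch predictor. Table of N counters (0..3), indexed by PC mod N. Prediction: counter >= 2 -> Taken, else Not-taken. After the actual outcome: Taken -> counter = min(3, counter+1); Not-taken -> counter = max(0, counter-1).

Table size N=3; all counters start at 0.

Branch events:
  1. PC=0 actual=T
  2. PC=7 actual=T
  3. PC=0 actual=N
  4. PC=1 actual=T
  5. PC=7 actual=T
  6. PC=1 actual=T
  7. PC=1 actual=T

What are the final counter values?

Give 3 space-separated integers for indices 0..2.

Ev 1: PC=0 idx=0 pred=N actual=T -> ctr[0]=1
Ev 2: PC=7 idx=1 pred=N actual=T -> ctr[1]=1
Ev 3: PC=0 idx=0 pred=N actual=N -> ctr[0]=0
Ev 4: PC=1 idx=1 pred=N actual=T -> ctr[1]=2
Ev 5: PC=7 idx=1 pred=T actual=T -> ctr[1]=3
Ev 6: PC=1 idx=1 pred=T actual=T -> ctr[1]=3
Ev 7: PC=1 idx=1 pred=T actual=T -> ctr[1]=3

Answer: 0 3 0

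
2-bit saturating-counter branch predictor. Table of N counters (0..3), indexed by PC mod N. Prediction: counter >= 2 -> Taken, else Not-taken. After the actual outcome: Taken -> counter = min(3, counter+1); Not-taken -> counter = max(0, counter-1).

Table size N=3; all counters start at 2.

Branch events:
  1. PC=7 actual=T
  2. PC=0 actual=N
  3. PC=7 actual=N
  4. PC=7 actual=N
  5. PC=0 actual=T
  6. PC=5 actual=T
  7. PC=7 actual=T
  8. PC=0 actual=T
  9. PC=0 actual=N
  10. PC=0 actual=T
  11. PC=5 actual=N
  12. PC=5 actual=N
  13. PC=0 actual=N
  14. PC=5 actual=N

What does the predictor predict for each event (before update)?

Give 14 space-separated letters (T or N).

Answer: T T T T N T N T T T T T T N

Derivation:
Ev 1: PC=7 idx=1 pred=T actual=T -> ctr[1]=3
Ev 2: PC=0 idx=0 pred=T actual=N -> ctr[0]=1
Ev 3: PC=7 idx=1 pred=T actual=N -> ctr[1]=2
Ev 4: PC=7 idx=1 pred=T actual=N -> ctr[1]=1
Ev 5: PC=0 idx=0 pred=N actual=T -> ctr[0]=2
Ev 6: PC=5 idx=2 pred=T actual=T -> ctr[2]=3
Ev 7: PC=7 idx=1 pred=N actual=T -> ctr[1]=2
Ev 8: PC=0 idx=0 pred=T actual=T -> ctr[0]=3
Ev 9: PC=0 idx=0 pred=T actual=N -> ctr[0]=2
Ev 10: PC=0 idx=0 pred=T actual=T -> ctr[0]=3
Ev 11: PC=5 idx=2 pred=T actual=N -> ctr[2]=2
Ev 12: PC=5 idx=2 pred=T actual=N -> ctr[2]=1
Ev 13: PC=0 idx=0 pred=T actual=N -> ctr[0]=2
Ev 14: PC=5 idx=2 pred=N actual=N -> ctr[2]=0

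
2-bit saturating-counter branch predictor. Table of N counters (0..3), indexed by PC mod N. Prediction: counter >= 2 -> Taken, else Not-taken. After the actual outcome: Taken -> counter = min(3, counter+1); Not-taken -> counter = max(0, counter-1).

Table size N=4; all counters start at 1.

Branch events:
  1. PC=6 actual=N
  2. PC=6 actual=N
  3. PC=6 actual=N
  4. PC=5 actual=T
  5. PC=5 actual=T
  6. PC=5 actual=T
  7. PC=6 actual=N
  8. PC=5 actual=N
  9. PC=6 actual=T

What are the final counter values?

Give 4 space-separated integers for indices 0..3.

Answer: 1 2 1 1

Derivation:
Ev 1: PC=6 idx=2 pred=N actual=N -> ctr[2]=0
Ev 2: PC=6 idx=2 pred=N actual=N -> ctr[2]=0
Ev 3: PC=6 idx=2 pred=N actual=N -> ctr[2]=0
Ev 4: PC=5 idx=1 pred=N actual=T -> ctr[1]=2
Ev 5: PC=5 idx=1 pred=T actual=T -> ctr[1]=3
Ev 6: PC=5 idx=1 pred=T actual=T -> ctr[1]=3
Ev 7: PC=6 idx=2 pred=N actual=N -> ctr[2]=0
Ev 8: PC=5 idx=1 pred=T actual=N -> ctr[1]=2
Ev 9: PC=6 idx=2 pred=N actual=T -> ctr[2]=1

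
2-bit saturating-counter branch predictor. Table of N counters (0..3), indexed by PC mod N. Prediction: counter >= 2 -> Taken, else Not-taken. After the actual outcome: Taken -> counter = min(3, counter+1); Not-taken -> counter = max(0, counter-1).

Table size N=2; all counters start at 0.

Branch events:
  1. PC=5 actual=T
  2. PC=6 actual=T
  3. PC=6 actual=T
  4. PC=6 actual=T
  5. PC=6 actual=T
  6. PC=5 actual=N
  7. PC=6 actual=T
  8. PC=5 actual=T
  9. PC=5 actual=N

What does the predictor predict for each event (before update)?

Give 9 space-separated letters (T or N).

Ev 1: PC=5 idx=1 pred=N actual=T -> ctr[1]=1
Ev 2: PC=6 idx=0 pred=N actual=T -> ctr[0]=1
Ev 3: PC=6 idx=0 pred=N actual=T -> ctr[0]=2
Ev 4: PC=6 idx=0 pred=T actual=T -> ctr[0]=3
Ev 5: PC=6 idx=0 pred=T actual=T -> ctr[0]=3
Ev 6: PC=5 idx=1 pred=N actual=N -> ctr[1]=0
Ev 7: PC=6 idx=0 pred=T actual=T -> ctr[0]=3
Ev 8: PC=5 idx=1 pred=N actual=T -> ctr[1]=1
Ev 9: PC=5 idx=1 pred=N actual=N -> ctr[1]=0

Answer: N N N T T N T N N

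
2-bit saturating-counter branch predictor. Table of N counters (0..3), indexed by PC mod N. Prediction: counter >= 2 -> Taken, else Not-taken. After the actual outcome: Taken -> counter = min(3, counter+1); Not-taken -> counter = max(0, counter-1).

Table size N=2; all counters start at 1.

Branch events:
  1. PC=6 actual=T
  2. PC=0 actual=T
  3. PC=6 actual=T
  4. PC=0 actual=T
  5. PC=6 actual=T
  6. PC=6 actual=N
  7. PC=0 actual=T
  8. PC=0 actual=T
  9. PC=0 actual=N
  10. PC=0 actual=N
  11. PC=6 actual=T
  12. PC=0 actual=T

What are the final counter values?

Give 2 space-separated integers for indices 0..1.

Ev 1: PC=6 idx=0 pred=N actual=T -> ctr[0]=2
Ev 2: PC=0 idx=0 pred=T actual=T -> ctr[0]=3
Ev 3: PC=6 idx=0 pred=T actual=T -> ctr[0]=3
Ev 4: PC=0 idx=0 pred=T actual=T -> ctr[0]=3
Ev 5: PC=6 idx=0 pred=T actual=T -> ctr[0]=3
Ev 6: PC=6 idx=0 pred=T actual=N -> ctr[0]=2
Ev 7: PC=0 idx=0 pred=T actual=T -> ctr[0]=3
Ev 8: PC=0 idx=0 pred=T actual=T -> ctr[0]=3
Ev 9: PC=0 idx=0 pred=T actual=N -> ctr[0]=2
Ev 10: PC=0 idx=0 pred=T actual=N -> ctr[0]=1
Ev 11: PC=6 idx=0 pred=N actual=T -> ctr[0]=2
Ev 12: PC=0 idx=0 pred=T actual=T -> ctr[0]=3

Answer: 3 1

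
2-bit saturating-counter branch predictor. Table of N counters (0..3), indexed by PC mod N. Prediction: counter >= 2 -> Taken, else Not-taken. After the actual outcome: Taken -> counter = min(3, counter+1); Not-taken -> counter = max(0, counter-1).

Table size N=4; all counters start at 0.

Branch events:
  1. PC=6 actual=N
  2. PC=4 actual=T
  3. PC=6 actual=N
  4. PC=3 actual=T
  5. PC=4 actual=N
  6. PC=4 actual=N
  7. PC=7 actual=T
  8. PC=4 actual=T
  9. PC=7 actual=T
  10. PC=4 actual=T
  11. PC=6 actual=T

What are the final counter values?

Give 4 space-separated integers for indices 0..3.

Ev 1: PC=6 idx=2 pred=N actual=N -> ctr[2]=0
Ev 2: PC=4 idx=0 pred=N actual=T -> ctr[0]=1
Ev 3: PC=6 idx=2 pred=N actual=N -> ctr[2]=0
Ev 4: PC=3 idx=3 pred=N actual=T -> ctr[3]=1
Ev 5: PC=4 idx=0 pred=N actual=N -> ctr[0]=0
Ev 6: PC=4 idx=0 pred=N actual=N -> ctr[0]=0
Ev 7: PC=7 idx=3 pred=N actual=T -> ctr[3]=2
Ev 8: PC=4 idx=0 pred=N actual=T -> ctr[0]=1
Ev 9: PC=7 idx=3 pred=T actual=T -> ctr[3]=3
Ev 10: PC=4 idx=0 pred=N actual=T -> ctr[0]=2
Ev 11: PC=6 idx=2 pred=N actual=T -> ctr[2]=1

Answer: 2 0 1 3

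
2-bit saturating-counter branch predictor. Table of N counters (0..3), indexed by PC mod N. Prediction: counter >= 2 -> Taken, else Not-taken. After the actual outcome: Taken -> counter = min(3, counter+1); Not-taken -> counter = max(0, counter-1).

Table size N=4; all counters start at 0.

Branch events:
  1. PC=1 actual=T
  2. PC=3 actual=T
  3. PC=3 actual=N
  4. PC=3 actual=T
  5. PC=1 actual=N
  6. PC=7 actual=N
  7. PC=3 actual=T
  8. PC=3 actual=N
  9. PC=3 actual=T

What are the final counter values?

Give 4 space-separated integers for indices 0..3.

Ev 1: PC=1 idx=1 pred=N actual=T -> ctr[1]=1
Ev 2: PC=3 idx=3 pred=N actual=T -> ctr[3]=1
Ev 3: PC=3 idx=3 pred=N actual=N -> ctr[3]=0
Ev 4: PC=3 idx=3 pred=N actual=T -> ctr[3]=1
Ev 5: PC=1 idx=1 pred=N actual=N -> ctr[1]=0
Ev 6: PC=7 idx=3 pred=N actual=N -> ctr[3]=0
Ev 7: PC=3 idx=3 pred=N actual=T -> ctr[3]=1
Ev 8: PC=3 idx=3 pred=N actual=N -> ctr[3]=0
Ev 9: PC=3 idx=3 pred=N actual=T -> ctr[3]=1

Answer: 0 0 0 1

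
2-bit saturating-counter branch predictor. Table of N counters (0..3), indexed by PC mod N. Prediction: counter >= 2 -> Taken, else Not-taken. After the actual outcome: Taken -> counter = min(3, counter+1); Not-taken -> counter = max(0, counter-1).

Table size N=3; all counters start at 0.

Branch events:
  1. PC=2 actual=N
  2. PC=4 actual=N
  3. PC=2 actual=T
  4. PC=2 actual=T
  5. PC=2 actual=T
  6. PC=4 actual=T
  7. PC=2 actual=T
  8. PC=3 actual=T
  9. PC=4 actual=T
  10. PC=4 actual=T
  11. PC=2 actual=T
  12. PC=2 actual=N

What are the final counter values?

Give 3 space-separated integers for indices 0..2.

Answer: 1 3 2

Derivation:
Ev 1: PC=2 idx=2 pred=N actual=N -> ctr[2]=0
Ev 2: PC=4 idx=1 pred=N actual=N -> ctr[1]=0
Ev 3: PC=2 idx=2 pred=N actual=T -> ctr[2]=1
Ev 4: PC=2 idx=2 pred=N actual=T -> ctr[2]=2
Ev 5: PC=2 idx=2 pred=T actual=T -> ctr[2]=3
Ev 6: PC=4 idx=1 pred=N actual=T -> ctr[1]=1
Ev 7: PC=2 idx=2 pred=T actual=T -> ctr[2]=3
Ev 8: PC=3 idx=0 pred=N actual=T -> ctr[0]=1
Ev 9: PC=4 idx=1 pred=N actual=T -> ctr[1]=2
Ev 10: PC=4 idx=1 pred=T actual=T -> ctr[1]=3
Ev 11: PC=2 idx=2 pred=T actual=T -> ctr[2]=3
Ev 12: PC=2 idx=2 pred=T actual=N -> ctr[2]=2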